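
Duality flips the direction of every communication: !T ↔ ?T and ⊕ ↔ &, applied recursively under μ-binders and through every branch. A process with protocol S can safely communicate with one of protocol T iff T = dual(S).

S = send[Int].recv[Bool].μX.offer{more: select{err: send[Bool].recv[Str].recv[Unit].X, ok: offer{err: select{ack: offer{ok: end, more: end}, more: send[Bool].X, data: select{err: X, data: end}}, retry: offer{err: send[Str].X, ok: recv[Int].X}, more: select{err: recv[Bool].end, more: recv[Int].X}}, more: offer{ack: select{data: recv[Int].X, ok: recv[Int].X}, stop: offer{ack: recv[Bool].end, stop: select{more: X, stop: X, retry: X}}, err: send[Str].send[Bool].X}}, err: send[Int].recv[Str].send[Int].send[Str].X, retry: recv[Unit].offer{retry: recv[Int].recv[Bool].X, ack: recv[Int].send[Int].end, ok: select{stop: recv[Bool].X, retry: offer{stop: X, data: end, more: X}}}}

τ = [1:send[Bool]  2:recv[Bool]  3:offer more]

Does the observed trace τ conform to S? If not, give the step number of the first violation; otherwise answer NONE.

step 1: got send[Bool], protocol expects send[Int]  ✗

1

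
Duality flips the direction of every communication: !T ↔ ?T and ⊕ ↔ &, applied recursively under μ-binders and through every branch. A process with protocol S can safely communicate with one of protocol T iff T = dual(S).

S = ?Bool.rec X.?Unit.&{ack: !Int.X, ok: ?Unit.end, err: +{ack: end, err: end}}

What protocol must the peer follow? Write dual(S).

?Bool → !Bool
  rec X → rec X  (rec unchanged)
    ?Unit → !Unit
      &{ack,ok,err} → +{ack,ok,err}  (offer→select)
        • ack:
          !Int → ?Int
            dual(X) = X
        • ok:
          ?Unit → !Unit
            dual(end) = end
        • err:
          +{ack,err} → &{ack,err}  (⊕→&)
            • ack:
              dual(end) = end
            • err:
              dual(end) = end

!Bool.rec X.!Unit.+{ack: ?Int.X, ok: !Unit.end, err: &{ack: end, err: end}}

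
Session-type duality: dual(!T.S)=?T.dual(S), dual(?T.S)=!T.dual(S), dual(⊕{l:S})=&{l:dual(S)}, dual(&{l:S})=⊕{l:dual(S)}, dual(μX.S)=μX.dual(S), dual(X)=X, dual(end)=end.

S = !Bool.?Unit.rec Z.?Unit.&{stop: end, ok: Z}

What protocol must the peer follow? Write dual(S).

!Bool → ?Bool
  ?Unit → !Unit
    rec Z → rec Z  (binder kept)
      ?Unit → !Unit
        &{stop,ok} → +{stop,ok}  (offer→select)
          case stop:
            dual(end) = end
          case ok:
            dual(Z) = Z

?Bool.!Unit.rec Z.!Unit.+{stop: end, ok: Z}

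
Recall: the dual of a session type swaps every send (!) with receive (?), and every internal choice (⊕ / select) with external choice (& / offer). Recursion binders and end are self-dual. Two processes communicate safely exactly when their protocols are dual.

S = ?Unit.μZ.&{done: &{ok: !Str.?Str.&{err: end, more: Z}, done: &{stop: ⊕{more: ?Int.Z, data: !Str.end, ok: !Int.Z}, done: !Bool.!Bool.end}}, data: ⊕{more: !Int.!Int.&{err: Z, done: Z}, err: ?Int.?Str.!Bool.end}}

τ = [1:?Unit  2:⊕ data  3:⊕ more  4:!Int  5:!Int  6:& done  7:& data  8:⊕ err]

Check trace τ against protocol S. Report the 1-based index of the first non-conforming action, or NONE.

2

step 1: ?Unit  ✓  now at μZ.…
step 2: got ⊕ data, protocol expects & done or & data  ✗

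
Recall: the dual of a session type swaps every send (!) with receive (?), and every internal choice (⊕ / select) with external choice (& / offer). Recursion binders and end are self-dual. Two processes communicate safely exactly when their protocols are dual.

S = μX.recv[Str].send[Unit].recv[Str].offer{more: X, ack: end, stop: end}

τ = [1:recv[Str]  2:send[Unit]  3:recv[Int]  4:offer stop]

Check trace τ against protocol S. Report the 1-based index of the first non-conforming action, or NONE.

3

@1 recv[Str]  ok  residual = send[Unit].recv[Str].offer{more: μX.…, ack: end, stop: end}
@2 send[Unit]  ok  residual = recv[Str].offer{more: μX.…, ack: end, stop: end}
@3 got recv[Int], protocol expects recv[Str]  ✗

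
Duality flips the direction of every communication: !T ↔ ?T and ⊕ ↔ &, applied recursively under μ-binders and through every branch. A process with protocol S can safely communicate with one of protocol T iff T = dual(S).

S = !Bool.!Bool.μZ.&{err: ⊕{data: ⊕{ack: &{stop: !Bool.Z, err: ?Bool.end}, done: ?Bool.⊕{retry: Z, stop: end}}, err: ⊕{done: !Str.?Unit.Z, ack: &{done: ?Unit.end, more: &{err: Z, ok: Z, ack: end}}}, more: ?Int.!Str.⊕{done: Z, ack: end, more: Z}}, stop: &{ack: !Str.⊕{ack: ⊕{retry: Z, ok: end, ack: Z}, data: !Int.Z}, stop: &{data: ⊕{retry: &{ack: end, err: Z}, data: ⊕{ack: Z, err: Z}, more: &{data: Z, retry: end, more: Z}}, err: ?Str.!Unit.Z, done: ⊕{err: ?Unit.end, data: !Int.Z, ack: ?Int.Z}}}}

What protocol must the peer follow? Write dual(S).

?Bool.?Bool.μZ.⊕{err: &{data: &{ack: ⊕{stop: ?Bool.Z, err: !Bool.end}, done: !Bool.&{retry: Z, stop: end}}, err: &{done: ?Str.!Unit.Z, ack: ⊕{done: !Unit.end, more: ⊕{err: Z, ok: Z, ack: end}}}, more: !Int.?Str.&{done: Z, ack: end, more: Z}}, stop: ⊕{ack: ?Str.&{ack: &{retry: Z, ok: end, ack: Z}, data: ?Int.Z}, stop: ⊕{data: &{retry: ⊕{ack: end, err: Z}, data: &{ack: Z, err: Z}, more: ⊕{data: Z, retry: end, more: Z}}, err: !Str.?Unit.Z, done: &{err: !Unit.end, data: ?Int.Z, ack: !Int.Z}}}}

!Bool = ?Bool
  !Bool = ?Bool
    μZ = μZ  (rec unchanged)
      &{err,stop} = ⊕{err,stop}  (&→⊕)
        • err:
          ⊕{data,err,more} = &{data,err,more}  (select→offer)
            • data:
              ⊕{ack,done} = &{ack,done}  (select→offer)
                • ack:
                  &{stop,err} = ⊕{stop,err}  (&→⊕)
                    • stop:
                      !Bool = ?Bool
                        dual(Z) = Z
                    • err:
                      ?Bool = !Bool
                        dual(end) = end
                • done:
                  ?Bool = !Bool
                    ⊕{retry,stop} = &{retry,stop}  (select→offer)
                      • retry:
                        dual(Z) = Z
                      • stop:
                        dual(end) = end
            • err:
              ⊕{done,ack} = &{done,ack}  (select→offer)
                • done:
                  !Str = ?Str
                    ?Unit = !Unit
                      dual(Z) = Z
                • ack:
                  &{done,more} = ⊕{done,more}  (&→⊕)
                    • done:
                      ?Unit = !Unit
                        dual(end) = end
                    • more:
                      &{err,ok,ack} = ⊕{err,ok,ack}  (&→⊕)
                        • err:
                          dual(Z) = Z
                        • ok:
                          dual(Z) = Z
                        • ack:
                          dual(end) = end
            • more:
              ?Int = !Int
                !Str = ?Str
                  ⊕{done,ack,more} = &{done,ack,more}  (select→offer)
                    • done:
                      dual(Z) = Z
                    • ack:
                      dual(end) = end
                    • more:
                      dual(Z) = Z
        • stop:
          &{ack,stop} = ⊕{ack,stop}  (&→⊕)
            • ack:
              !Str = ?Str
                ⊕{ack,data} = &{ack,data}  (select→offer)
                  • ack:
                    ⊕{retry,ok,ack} = &{retry,ok,ack}  (select→offer)
                      • retry:
                        dual(Z) = Z
                      • ok:
                        dual(end) = end
                      • ack:
                        dual(Z) = Z
                  • data:
                    !Int = ?Int
                      dual(Z) = Z
            • stop:
              &{data,err,done} = ⊕{data,err,done}  (&→⊕)
                • data:
                  ⊕{retry,data,more} = &{retry,data,more}  (select→offer)
                    • retry:
                      &{ack,err} = ⊕{ack,err}  (&→⊕)
                        • ack:
                          dual(end) = end
                        • err:
                          dual(Z) = Z
                    • data:
                      ⊕{ack,err} = &{ack,err}  (select→offer)
                        • ack:
                          dual(Z) = Z
                        • err:
                          dual(Z) = Z
                    • more:
                      &{data,retry,more} = ⊕{data,retry,more}  (&→⊕)
                        • data:
                          dual(Z) = Z
                        • retry:
                          dual(end) = end
                        • more:
                          dual(Z) = Z
                • err:
                  ?Str = !Str
                    !Unit = ?Unit
                      dual(Z) = Z
                • done:
                  ⊕{err,data,ack} = &{err,data,ack}  (select→offer)
                    • err:
                      ?Unit = !Unit
                        dual(end) = end
                    • data:
                      !Int = ?Int
                        dual(Z) = Z
                    • ack:
                      ?Int = !Int
                        dual(Z) = Z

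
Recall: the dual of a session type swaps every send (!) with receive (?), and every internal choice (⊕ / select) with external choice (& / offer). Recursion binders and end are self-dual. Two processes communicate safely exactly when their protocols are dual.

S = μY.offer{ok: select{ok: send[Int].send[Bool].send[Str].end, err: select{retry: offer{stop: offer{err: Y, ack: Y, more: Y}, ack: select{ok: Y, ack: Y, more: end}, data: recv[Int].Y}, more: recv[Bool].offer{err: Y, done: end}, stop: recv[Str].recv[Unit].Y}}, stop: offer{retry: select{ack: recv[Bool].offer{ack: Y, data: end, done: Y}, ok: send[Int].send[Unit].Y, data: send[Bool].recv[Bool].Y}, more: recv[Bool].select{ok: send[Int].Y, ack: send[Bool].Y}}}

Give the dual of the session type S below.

μY.select{ok: offer{ok: recv[Int].recv[Bool].recv[Str].end, err: offer{retry: select{stop: select{err: Y, ack: Y, more: Y}, ack: offer{ok: Y, ack: Y, more: end}, data: send[Int].Y}, more: send[Bool].select{err: Y, done: end}, stop: send[Str].send[Unit].Y}}, stop: select{retry: offer{ack: send[Bool].select{ack: Y, data: end, done: Y}, ok: recv[Int].recv[Unit].Y, data: recv[Bool].send[Bool].Y}, more: send[Bool].offer{ok: recv[Int].Y, ack: recv[Bool].Y}}}

μY → μY  (rec unchanged)
  offer{ok,stop} → select{ok,stop}  (&→⊕)
    case ok:
      select{ok,err} → offer{ok,err}  (select→offer)
        case ok:
          send[Int] → recv[Int]
            send[Bool] → recv[Bool]
              send[Str] → recv[Str]
                end self-dual
        case err:
          select{retry,more,stop} → offer{retry,more,stop}  (select→offer)
            case retry:
              offer{stop,ack,data} → select{stop,ack,data}  (&→⊕)
                case stop:
                  offer{err,ack,more} → select{err,ack,more}  (&→⊕)
                    case err:
                      Y self-dual
                    case ack:
                      Y self-dual
                    case more:
                      Y self-dual
                case ack:
                  select{ok,ack,more} → offer{ok,ack,more}  (select→offer)
                    case ok:
                      Y self-dual
                    case ack:
                      Y self-dual
                    case more:
                      end self-dual
                case data:
                  recv[Int] → send[Int]
                    Y self-dual
            case more:
              recv[Bool] → send[Bool]
                offer{err,done} → select{err,done}  (&→⊕)
                  case err:
                    Y self-dual
                  case done:
                    end self-dual
            case stop:
              recv[Str] → send[Str]
                recv[Unit] → send[Unit]
                  Y self-dual
    case stop:
      offer{retry,more} → select{retry,more}  (&→⊕)
        case retry:
          select{ack,ok,data} → offer{ack,ok,data}  (select→offer)
            case ack:
              recv[Bool] → send[Bool]
                offer{ack,data,done} → select{ack,data,done}  (&→⊕)
                  case ack:
                    Y self-dual
                  case data:
                    end self-dual
                  case done:
                    Y self-dual
            case ok:
              send[Int] → recv[Int]
                send[Unit] → recv[Unit]
                  Y self-dual
            case data:
              send[Bool] → recv[Bool]
                recv[Bool] → send[Bool]
                  Y self-dual
        case more:
          recv[Bool] → send[Bool]
            select{ok,ack} → offer{ok,ack}  (select→offer)
              case ok:
                send[Int] → recv[Int]
                  Y self-dual
              case ack:
                send[Bool] → recv[Bool]
                  Y self-dual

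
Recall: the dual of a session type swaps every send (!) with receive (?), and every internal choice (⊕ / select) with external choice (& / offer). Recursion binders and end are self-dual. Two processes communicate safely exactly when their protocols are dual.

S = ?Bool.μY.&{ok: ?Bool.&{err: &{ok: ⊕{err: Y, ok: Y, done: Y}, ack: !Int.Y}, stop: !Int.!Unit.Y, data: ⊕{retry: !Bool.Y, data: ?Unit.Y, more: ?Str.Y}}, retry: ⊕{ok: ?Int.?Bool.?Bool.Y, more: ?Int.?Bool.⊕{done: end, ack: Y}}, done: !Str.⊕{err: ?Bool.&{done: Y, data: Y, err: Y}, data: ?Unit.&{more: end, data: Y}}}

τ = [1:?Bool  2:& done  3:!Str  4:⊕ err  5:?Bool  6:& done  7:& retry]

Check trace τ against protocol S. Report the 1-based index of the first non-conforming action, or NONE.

step 1: ?Bool  match  now at μY.…
step 2: & done  match  now at !Str.⊕{err: ?Bool.&{done: μY.…, data: μY.…, err: μY.…}, data: ?Unit.&{more: end, data: μY.…}}
step 3: !Str  match  now at ⊕{err: ?Bool.&{done: μY.…, data: μY.…, err: μY.…}, data: ?Unit.&{more: end, data: μY.…}}
step 4: ⊕ err  match  now at ?Bool.&{done: μY.…, data: μY.…, err: μY.…}
step 5: ?Bool  match  now at &{done: μY.…, data: μY.…, err: μY.…}
step 6: & done  match  now at μY.…
step 7: & retry  match  now at ⊕{ok: ?Int.?Bool.?Bool.μY.…, more: ?Int.?Bool.⊕{done: end, ack: μY.…}}
τ conforms to S (length 7)

NONE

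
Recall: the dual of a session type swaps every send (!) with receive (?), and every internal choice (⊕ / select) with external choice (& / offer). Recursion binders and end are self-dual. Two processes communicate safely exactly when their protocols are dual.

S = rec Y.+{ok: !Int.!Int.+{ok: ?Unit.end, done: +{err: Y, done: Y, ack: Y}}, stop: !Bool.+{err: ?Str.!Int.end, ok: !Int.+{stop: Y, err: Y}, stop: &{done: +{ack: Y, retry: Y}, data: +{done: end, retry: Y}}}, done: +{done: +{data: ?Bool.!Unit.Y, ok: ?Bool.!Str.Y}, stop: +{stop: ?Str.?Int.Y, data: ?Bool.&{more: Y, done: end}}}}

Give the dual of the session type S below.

rec Y → rec Y  (binder kept)
  +{ok,stop,done} → &{ok,stop,done}  (internal→external)
    [ok]
      !Int → ?Int
        !Int → ?Int
          +{ok,done} → &{ok,done}  (internal→external)
            [ok]
              ?Unit → !Unit
                end self-dual
            [done]
              +{err,done,ack} → &{err,done,ack}  (internal→external)
                [err]
                  Y self-dual
                [done]
                  Y self-dual
                [ack]
                  Y self-dual
    [stop]
      !Bool → ?Bool
        +{err,ok,stop} → &{err,ok,stop}  (internal→external)
          [err]
            ?Str → !Str
              !Int → ?Int
                end self-dual
          [ok]
            !Int → ?Int
              +{stop,err} → &{stop,err}  (internal→external)
                [stop]
                  Y self-dual
                [err]
                  Y self-dual
          [stop]
            &{done,data} → +{done,data}  (&→⊕)
              [done]
                +{ack,retry} → &{ack,retry}  (internal→external)
                  [ack]
                    Y self-dual
                  [retry]
                    Y self-dual
              [data]
                +{done,retry} → &{done,retry}  (internal→external)
                  [done]
                    end self-dual
                  [retry]
                    Y self-dual
    [done]
      +{done,stop} → &{done,stop}  (internal→external)
        [done]
          +{data,ok} → &{data,ok}  (internal→external)
            [data]
              ?Bool → !Bool
                !Unit → ?Unit
                  Y self-dual
            [ok]
              ?Bool → !Bool
                !Str → ?Str
                  Y self-dual
        [stop]
          +{stop,data} → &{stop,data}  (internal→external)
            [stop]
              ?Str → !Str
                ?Int → !Int
                  Y self-dual
            [data]
              ?Bool → !Bool
                &{more,done} → +{more,done}  (&→⊕)
                  [more]
                    Y self-dual
                  [done]
                    end self-dual

rec Y.&{ok: ?Int.?Int.&{ok: !Unit.end, done: &{err: Y, done: Y, ack: Y}}, stop: ?Bool.&{err: !Str.?Int.end, ok: ?Int.&{stop: Y, err: Y}, stop: +{done: &{ack: Y, retry: Y}, data: &{done: end, retry: Y}}}, done: &{done: &{data: !Bool.?Unit.Y, ok: !Bool.?Str.Y}, stop: &{stop: !Str.!Int.Y, data: !Bool.+{more: Y, done: end}}}}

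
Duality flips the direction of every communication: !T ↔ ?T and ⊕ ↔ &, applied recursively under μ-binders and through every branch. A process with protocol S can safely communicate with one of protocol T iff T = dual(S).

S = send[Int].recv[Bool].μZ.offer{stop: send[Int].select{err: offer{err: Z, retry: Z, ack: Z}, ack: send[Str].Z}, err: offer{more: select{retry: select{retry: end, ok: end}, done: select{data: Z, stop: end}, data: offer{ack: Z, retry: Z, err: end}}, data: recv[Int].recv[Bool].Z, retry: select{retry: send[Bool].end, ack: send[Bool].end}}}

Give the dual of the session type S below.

recv[Int].send[Bool].μZ.select{stop: recv[Int].offer{err: select{err: Z, retry: Z, ack: Z}, ack: recv[Str].Z}, err: select{more: offer{retry: offer{retry: end, ok: end}, done: offer{data: Z, stop: end}, data: select{ack: Z, retry: Z, err: end}}, data: send[Int].send[Bool].Z, retry: offer{retry: recv[Bool].end, ack: recv[Bool].end}}}

send[Int] ↦ recv[Int]
  recv[Bool] ↦ send[Bool]
    μZ ↦ μZ  (rec unchanged)
      offer{stop,err} ↦ select{stop,err}  (external→internal)
        • stop:
          send[Int] ↦ recv[Int]
            select{err,ack} ↦ offer{err,ack}  (⊕→&)
              • err:
                offer{err,retry,ack} ↦ select{err,retry,ack}  (external→internal)
                  • err:
                    dual(Z) = Z
                  • retry:
                    dual(Z) = Z
                  • ack:
                    dual(Z) = Z
              • ack:
                send[Str] ↦ recv[Str]
                  dual(Z) = Z
        • err:
          offer{more,data,retry} ↦ select{more,data,retry}  (external→internal)
            • more:
              select{retry,done,data} ↦ offer{retry,done,data}  (⊕→&)
                • retry:
                  select{retry,ok} ↦ offer{retry,ok}  (⊕→&)
                    • retry:
                      dual(end) = end
                    • ok:
                      dual(end) = end
                • done:
                  select{data,stop} ↦ offer{data,stop}  (⊕→&)
                    • data:
                      dual(Z) = Z
                    • stop:
                      dual(end) = end
                • data:
                  offer{ack,retry,err} ↦ select{ack,retry,err}  (external→internal)
                    • ack:
                      dual(Z) = Z
                    • retry:
                      dual(Z) = Z
                    • err:
                      dual(end) = end
            • data:
              recv[Int] ↦ send[Int]
                recv[Bool] ↦ send[Bool]
                  dual(Z) = Z
            • retry:
              select{retry,ack} ↦ offer{retry,ack}  (⊕→&)
                • retry:
                  send[Bool] ↦ recv[Bool]
                    dual(end) = end
                • ack:
                  send[Bool] ↦ recv[Bool]
                    dual(end) = end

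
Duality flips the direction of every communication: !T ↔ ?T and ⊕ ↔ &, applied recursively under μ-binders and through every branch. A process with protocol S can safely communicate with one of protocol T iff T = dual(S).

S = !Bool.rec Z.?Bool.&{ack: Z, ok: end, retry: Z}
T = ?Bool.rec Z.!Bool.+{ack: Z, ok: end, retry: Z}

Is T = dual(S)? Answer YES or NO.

!Bool vs ?Bool  ✓
  rec Z vs rec Z  ✓ (rec unchanged)
    ?Bool vs !Bool  ✓
      &{ack,ok,retry} vs +{ack,ok,retry}  ✓ label sets agree
        case ack:
          Z vs Z  ✓
        case ok:
          end vs end  ✓
        case retry:
          Z vs Z  ✓

YES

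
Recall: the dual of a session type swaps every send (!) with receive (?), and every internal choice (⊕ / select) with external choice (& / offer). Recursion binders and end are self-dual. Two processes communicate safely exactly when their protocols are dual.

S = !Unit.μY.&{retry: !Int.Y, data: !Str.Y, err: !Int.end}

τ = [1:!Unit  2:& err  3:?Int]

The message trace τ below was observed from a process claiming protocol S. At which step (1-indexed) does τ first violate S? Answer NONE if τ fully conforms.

step 1: !Unit  match  residual = μY.…
step 2: & err  match  residual = !Int.end
step 3: got ?Int, protocol expects !Int  ✗

3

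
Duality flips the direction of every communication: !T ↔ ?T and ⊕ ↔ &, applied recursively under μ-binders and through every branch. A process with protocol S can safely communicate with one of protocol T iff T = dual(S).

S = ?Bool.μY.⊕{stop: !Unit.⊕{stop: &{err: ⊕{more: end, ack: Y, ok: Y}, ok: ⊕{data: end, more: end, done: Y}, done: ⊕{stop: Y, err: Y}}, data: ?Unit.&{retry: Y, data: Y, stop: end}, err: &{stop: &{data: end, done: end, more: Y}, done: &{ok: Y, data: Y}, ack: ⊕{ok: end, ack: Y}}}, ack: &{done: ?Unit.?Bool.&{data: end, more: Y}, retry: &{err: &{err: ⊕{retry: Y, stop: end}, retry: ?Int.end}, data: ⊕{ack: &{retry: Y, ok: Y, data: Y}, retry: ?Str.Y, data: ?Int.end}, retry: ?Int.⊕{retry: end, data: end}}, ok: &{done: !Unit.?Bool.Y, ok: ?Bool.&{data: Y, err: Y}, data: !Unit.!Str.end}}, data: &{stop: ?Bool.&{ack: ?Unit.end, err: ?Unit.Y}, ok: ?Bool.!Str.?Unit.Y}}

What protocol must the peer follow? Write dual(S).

?Bool ↦ !Bool
  μY ↦ μY  (rec unchanged)
    ⊕{stop,ack,data} ↦ &{stop,ack,data}  (select→offer)
      case stop:
        !Unit ↦ ?Unit
          ⊕{stop,data,err} ↦ &{stop,data,err}  (select→offer)
            case stop:
              &{err,ok,done} ↦ ⊕{err,ok,done}  (external→internal)
                case err:
                  ⊕{more,ack,ok} ↦ &{more,ack,ok}  (select→offer)
                    case more:
                      end self-dual
                    case ack:
                      Y self-dual
                    case ok:
                      Y self-dual
                case ok:
                  ⊕{data,more,done} ↦ &{data,more,done}  (select→offer)
                    case data:
                      end self-dual
                    case more:
                      end self-dual
                    case done:
                      Y self-dual
                case done:
                  ⊕{stop,err} ↦ &{stop,err}  (select→offer)
                    case stop:
                      Y self-dual
                    case err:
                      Y self-dual
            case data:
              ?Unit ↦ !Unit
                &{retry,data,stop} ↦ ⊕{retry,data,stop}  (external→internal)
                  case retry:
                    Y self-dual
                  case data:
                    Y self-dual
                  case stop:
                    end self-dual
            case err:
              &{stop,done,ack} ↦ ⊕{stop,done,ack}  (external→internal)
                case stop:
                  &{data,done,more} ↦ ⊕{data,done,more}  (external→internal)
                    case data:
                      end self-dual
                    case done:
                      end self-dual
                    case more:
                      Y self-dual
                case done:
                  &{ok,data} ↦ ⊕{ok,data}  (external→internal)
                    case ok:
                      Y self-dual
                    case data:
                      Y self-dual
                case ack:
                  ⊕{ok,ack} ↦ &{ok,ack}  (select→offer)
                    case ok:
                      end self-dual
                    case ack:
                      Y self-dual
      case ack:
        &{done,retry,ok} ↦ ⊕{done,retry,ok}  (external→internal)
          case done:
            ?Unit ↦ !Unit
              ?Bool ↦ !Bool
                &{data,more} ↦ ⊕{data,more}  (external→internal)
                  case data:
                    end self-dual
                  case more:
                    Y self-dual
          case retry:
            &{err,data,retry} ↦ ⊕{err,data,retry}  (external→internal)
              case err:
                &{err,retry} ↦ ⊕{err,retry}  (external→internal)
                  case err:
                    ⊕{retry,stop} ↦ &{retry,stop}  (select→offer)
                      case retry:
                        Y self-dual
                      case stop:
                        end self-dual
                  case retry:
                    ?Int ↦ !Int
                      end self-dual
              case data:
                ⊕{ack,retry,data} ↦ &{ack,retry,data}  (select→offer)
                  case ack:
                    &{retry,ok,data} ↦ ⊕{retry,ok,data}  (external→internal)
                      case retry:
                        Y self-dual
                      case ok:
                        Y self-dual
                      case data:
                        Y self-dual
                  case retry:
                    ?Str ↦ !Str
                      Y self-dual
                  case data:
                    ?Int ↦ !Int
                      end self-dual
              case retry:
                ?Int ↦ !Int
                  ⊕{retry,data} ↦ &{retry,data}  (select→offer)
                    case retry:
                      end self-dual
                    case data:
                      end self-dual
          case ok:
            &{done,ok,data} ↦ ⊕{done,ok,data}  (external→internal)
              case done:
                !Unit ↦ ?Unit
                  ?Bool ↦ !Bool
                    Y self-dual
              case ok:
                ?Bool ↦ !Bool
                  &{data,err} ↦ ⊕{data,err}  (external→internal)
                    case data:
                      Y self-dual
                    case err:
                      Y self-dual
              case data:
                !Unit ↦ ?Unit
                  !Str ↦ ?Str
                    end self-dual
      case data:
        &{stop,ok} ↦ ⊕{stop,ok}  (external→internal)
          case stop:
            ?Bool ↦ !Bool
              &{ack,err} ↦ ⊕{ack,err}  (external→internal)
                case ack:
                  ?Unit ↦ !Unit
                    end self-dual
                case err:
                  ?Unit ↦ !Unit
                    Y self-dual
          case ok:
            ?Bool ↦ !Bool
              !Str ↦ ?Str
                ?Unit ↦ !Unit
                  Y self-dual

!Bool.μY.&{stop: ?Unit.&{stop: ⊕{err: &{more: end, ack: Y, ok: Y}, ok: &{data: end, more: end, done: Y}, done: &{stop: Y, err: Y}}, data: !Unit.⊕{retry: Y, data: Y, stop: end}, err: ⊕{stop: ⊕{data: end, done: end, more: Y}, done: ⊕{ok: Y, data: Y}, ack: &{ok: end, ack: Y}}}, ack: ⊕{done: !Unit.!Bool.⊕{data: end, more: Y}, retry: ⊕{err: ⊕{err: &{retry: Y, stop: end}, retry: !Int.end}, data: &{ack: ⊕{retry: Y, ok: Y, data: Y}, retry: !Str.Y, data: !Int.end}, retry: !Int.&{retry: end, data: end}}, ok: ⊕{done: ?Unit.!Bool.Y, ok: !Bool.⊕{data: Y, err: Y}, data: ?Unit.?Str.end}}, data: ⊕{stop: !Bool.⊕{ack: !Unit.end, err: !Unit.Y}, ok: !Bool.?Str.!Unit.Y}}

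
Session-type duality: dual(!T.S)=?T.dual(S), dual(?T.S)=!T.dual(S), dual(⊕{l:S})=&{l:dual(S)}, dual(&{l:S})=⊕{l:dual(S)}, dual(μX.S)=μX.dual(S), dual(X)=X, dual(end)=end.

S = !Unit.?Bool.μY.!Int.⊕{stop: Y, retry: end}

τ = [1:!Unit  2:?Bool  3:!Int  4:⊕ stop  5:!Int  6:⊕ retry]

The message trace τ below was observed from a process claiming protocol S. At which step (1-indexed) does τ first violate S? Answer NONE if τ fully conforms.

@1 !Unit  ✓  residual = ?Bool.μY.…
@2 ?Bool  ✓  residual = μY.…
@3 !Int  ✓  residual = ⊕{stop: μY.…, retry: end}
@4 ⊕ stop  ✓  residual = μY.…
@5 !Int  ✓  residual = ⊕{stop: μY.…, retry: end}
@6 ⊕ retry  ✓  residual = end
trace exhausted — no violation

NONE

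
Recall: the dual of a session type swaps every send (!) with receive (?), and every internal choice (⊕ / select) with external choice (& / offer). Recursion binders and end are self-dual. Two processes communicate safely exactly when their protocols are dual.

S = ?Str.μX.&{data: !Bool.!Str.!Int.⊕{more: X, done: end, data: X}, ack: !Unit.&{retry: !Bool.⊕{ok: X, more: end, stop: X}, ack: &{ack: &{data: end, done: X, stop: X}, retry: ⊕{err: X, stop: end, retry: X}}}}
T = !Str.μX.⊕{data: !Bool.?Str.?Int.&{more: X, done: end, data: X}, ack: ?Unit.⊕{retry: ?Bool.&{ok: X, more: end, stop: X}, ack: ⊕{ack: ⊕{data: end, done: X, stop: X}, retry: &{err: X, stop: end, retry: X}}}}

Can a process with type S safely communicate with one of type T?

NO

?Str ‖ !Str  ok
  μX ‖ μX  ok (μ self-dual)
    &{data,ack} ‖ ⊕{data,ack}  ok labels match
      case data:
        !Bool ‖ !Bool  ✗ same direction on both sides — not dual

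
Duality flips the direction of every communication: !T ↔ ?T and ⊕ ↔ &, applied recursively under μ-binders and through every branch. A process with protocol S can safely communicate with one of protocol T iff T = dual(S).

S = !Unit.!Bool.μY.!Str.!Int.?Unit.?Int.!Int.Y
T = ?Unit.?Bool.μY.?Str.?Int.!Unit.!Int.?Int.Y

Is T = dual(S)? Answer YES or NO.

!Unit vs ?Unit  ok
  !Bool vs ?Bool  ok
    μY vs μY  ok (rec unchanged)
      !Str vs ?Str  ok
        !Int vs ?Int  ok
          ?Unit vs !Unit  ok
            ?Int vs !Int  ok
              !Int vs ?Int  ok
                Y vs Y  ok

YES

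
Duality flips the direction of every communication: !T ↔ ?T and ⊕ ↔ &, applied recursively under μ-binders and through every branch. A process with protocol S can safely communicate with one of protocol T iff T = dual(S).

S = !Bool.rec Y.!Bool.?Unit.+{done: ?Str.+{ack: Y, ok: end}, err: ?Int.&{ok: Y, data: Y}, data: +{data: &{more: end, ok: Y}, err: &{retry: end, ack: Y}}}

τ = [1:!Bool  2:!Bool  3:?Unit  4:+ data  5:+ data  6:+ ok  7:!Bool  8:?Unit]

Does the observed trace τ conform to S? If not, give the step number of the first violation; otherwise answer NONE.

@1 !Bool  match  residual = rec Y.…
@2 !Bool  match  residual = ?Unit.+{done: ?Str.+{ack: rec Y.…, ok: end}, err: ?Int.&{ok: rec Y.…, data: rec Y.…}, data: +{data: &{more: end, ok: rec Y.…}, err: &{retry: end, ack: rec Y.…}}}
@3 ?Unit  match  residual = +{done: ?Str.+{ack: rec Y.…, ok: end}, err: ?Int.&{ok: rec Y.…, data: rec Y.…}, data: +{data: &{more: end, ok: rec Y.…}, err: &{retry: end, ack: rec Y.…}}}
@4 + data  match  residual = +{data: &{more: end, ok: rec Y.…}, err: &{retry: end, ack: rec Y.…}}
@5 + data  match  residual = &{more: end, ok: rec Y.…}
@6 got + ok, protocol expects & more or & ok  ✗

6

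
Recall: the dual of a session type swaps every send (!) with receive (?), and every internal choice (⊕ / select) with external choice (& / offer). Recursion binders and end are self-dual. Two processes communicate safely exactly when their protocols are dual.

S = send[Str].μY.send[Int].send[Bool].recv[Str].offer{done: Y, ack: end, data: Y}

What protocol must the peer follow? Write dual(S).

recv[Str].μY.recv[Int].recv[Bool].send[Str].select{done: Y, ack: end, data: Y}

send[Str] ↦ recv[Str]
  μY ↦ μY  (binder kept)
    send[Int] ↦ recv[Int]
      send[Bool] ↦ recv[Bool]
        recv[Str] ↦ send[Str]
          offer{done,ack,data} ↦ select{done,ack,data}  (&→⊕)
            case done:
              Y self-dual
            case ack:
              end self-dual
            case data:
              Y self-dual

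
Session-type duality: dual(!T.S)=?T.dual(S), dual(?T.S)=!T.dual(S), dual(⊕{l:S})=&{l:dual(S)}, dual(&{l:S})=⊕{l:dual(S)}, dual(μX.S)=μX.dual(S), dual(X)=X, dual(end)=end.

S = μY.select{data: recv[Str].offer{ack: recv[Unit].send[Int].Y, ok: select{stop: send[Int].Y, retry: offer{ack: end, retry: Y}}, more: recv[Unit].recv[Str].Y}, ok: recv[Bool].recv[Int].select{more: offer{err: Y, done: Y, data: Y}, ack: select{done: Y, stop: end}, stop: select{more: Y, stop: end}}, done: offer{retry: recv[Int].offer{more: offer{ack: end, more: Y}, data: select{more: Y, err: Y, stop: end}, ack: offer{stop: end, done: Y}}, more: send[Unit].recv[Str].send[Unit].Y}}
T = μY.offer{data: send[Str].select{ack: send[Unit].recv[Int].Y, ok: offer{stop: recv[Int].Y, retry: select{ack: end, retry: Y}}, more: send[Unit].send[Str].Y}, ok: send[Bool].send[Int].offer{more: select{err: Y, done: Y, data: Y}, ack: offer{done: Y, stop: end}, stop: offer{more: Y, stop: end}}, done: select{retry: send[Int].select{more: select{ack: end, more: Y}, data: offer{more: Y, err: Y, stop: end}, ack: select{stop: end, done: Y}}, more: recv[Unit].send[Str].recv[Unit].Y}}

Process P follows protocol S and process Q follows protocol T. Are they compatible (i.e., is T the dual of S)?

YES

μY ‖ μY  ✓ (μ self-dual)
  select{data,ok,done} ‖ offer{data,ok,done}  ✓ label sets agree
    [data]
      recv[Str] ‖ send[Str]  ✓
        offer{ack,ok,more} ‖ select{ack,ok,more}  ✓ label sets agree
          [ack]
            recv[Unit] ‖ send[Unit]  ✓
              send[Int] ‖ recv[Int]  ✓
                Y ‖ Y  ✓
          [ok]
            select{stop,retry} ‖ offer{stop,retry}  ✓ label sets agree
              [stop]
                send[Int] ‖ recv[Int]  ✓
                  Y ‖ Y  ✓
              [retry]
                offer{ack,retry} ‖ select{ack,retry}  ✓ label sets agree
                  [ack]
                    end ‖ end  ✓
                  [retry]
                    Y ‖ Y  ✓
          [more]
            recv[Unit] ‖ send[Unit]  ✓
              recv[Str] ‖ send[Str]  ✓
                Y ‖ Y  ✓
    [ok]
      recv[Bool] ‖ send[Bool]  ✓
        recv[Int] ‖ send[Int]  ✓
          select{more,ack,stop} ‖ offer{more,ack,stop}  ✓ label sets agree
            [more]
              offer{err,done,data} ‖ select{err,done,data}  ✓ label sets agree
                [err]
                  Y ‖ Y  ✓
                [done]
                  Y ‖ Y  ✓
                [data]
                  Y ‖ Y  ✓
            [ack]
              select{done,stop} ‖ offer{done,stop}  ✓ label sets agree
                [done]
                  Y ‖ Y  ✓
                [stop]
                  end ‖ end  ✓
            [stop]
              select{more,stop} ‖ offer{more,stop}  ✓ label sets agree
                [more]
                  Y ‖ Y  ✓
                [stop]
                  end ‖ end  ✓
    [done]
      offer{retry,more} ‖ select{retry,more}  ✓ label sets agree
        [retry]
          recv[Int] ‖ send[Int]  ✓
            offer{more,data,ack} ‖ select{more,data,ack}  ✓ label sets agree
              [more]
                offer{ack,more} ‖ select{ack,more}  ✓ label sets agree
                  [ack]
                    end ‖ end  ✓
                  [more]
                    Y ‖ Y  ✓
              [data]
                select{more,err,stop} ‖ offer{more,err,stop}  ✓ label sets agree
                  [more]
                    Y ‖ Y  ✓
                  [err]
                    Y ‖ Y  ✓
                  [stop]
                    end ‖ end  ✓
              [ack]
                offer{stop,done} ‖ select{stop,done}  ✓ label sets agree
                  [stop]
                    end ‖ end  ✓
                  [done]
                    Y ‖ Y  ✓
        [more]
          send[Unit] ‖ recv[Unit]  ✓
            recv[Str] ‖ send[Str]  ✓
              send[Unit] ‖ recv[Unit]  ✓
                Y ‖ Y  ✓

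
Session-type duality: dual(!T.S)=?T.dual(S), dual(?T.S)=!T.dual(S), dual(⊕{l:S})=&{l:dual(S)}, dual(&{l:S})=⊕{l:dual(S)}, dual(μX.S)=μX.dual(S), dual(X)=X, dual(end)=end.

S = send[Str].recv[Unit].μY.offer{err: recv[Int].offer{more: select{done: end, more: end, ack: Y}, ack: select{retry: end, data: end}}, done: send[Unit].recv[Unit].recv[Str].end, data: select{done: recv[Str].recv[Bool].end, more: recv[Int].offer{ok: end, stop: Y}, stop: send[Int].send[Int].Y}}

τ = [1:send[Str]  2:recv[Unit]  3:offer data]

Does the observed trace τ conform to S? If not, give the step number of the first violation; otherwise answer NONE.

[1] send[Str]  ok  state: recv[Unit].μY.…
[2] recv[Unit]  ok  state: μY.…
[3] offer data  ok  state: select{done: recv[Str].recv[Bool].end, more: recv[Int].offer{ok: end, stop: μY.…}, stop: send[Int].send[Int].μY.…}
trace exhausted — no violation

NONE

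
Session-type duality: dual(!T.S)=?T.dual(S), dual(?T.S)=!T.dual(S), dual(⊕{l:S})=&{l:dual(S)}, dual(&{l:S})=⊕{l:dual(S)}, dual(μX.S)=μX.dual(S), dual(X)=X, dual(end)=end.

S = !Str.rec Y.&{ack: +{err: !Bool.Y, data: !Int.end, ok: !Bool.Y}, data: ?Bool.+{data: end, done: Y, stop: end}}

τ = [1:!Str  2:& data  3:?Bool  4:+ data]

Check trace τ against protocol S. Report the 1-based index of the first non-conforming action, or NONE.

[1] !Str  ok  residual = rec Y.…
[2] & data  ok  residual = ?Bool.+{data: end, done: rec Y.…, stop: end}
[3] ?Bool  ok  residual = +{data: end, done: rec Y.…, stop: end}
[4] + data  ok  residual = end
all 4 steps conform

NONE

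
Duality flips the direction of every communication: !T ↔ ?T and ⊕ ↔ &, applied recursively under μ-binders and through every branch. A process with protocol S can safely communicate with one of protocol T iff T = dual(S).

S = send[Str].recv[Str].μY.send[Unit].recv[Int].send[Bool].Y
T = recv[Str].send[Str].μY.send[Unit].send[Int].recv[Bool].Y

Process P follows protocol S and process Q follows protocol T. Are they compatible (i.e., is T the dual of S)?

NO

send[Str] vs recv[Str]  ok
  recv[Str] vs send[Str]  ok
    μY vs μY  ok (binder kept)
      send[Unit] vs send[Unit]  ✗ same direction on both sides — not dual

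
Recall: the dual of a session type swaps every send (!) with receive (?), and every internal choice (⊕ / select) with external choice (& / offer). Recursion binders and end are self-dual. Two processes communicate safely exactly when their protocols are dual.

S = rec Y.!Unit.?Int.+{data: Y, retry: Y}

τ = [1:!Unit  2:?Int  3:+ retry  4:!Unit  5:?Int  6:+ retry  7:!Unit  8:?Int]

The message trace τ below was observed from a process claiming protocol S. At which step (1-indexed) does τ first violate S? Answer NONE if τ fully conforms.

NONE

[1] !Unit  ok  cont: ?Int.+{data: rec Y.…, retry: rec Y.…}
[2] ?Int  ok  cont: +{data: rec Y.…, retry: rec Y.…}
[3] + retry  ok  cont: rec Y.…
[4] !Unit  ok  cont: ?Int.+{data: rec Y.…, retry: rec Y.…}
[5] ?Int  ok  cont: +{data: rec Y.…, retry: rec Y.…}
[6] + retry  ok  cont: rec Y.…
[7] !Unit  ok  cont: ?Int.+{data: rec Y.…, retry: rec Y.…}
[8] ?Int  ok  cont: +{data: rec Y.…, retry: rec Y.…}
trace exhausted — no violation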